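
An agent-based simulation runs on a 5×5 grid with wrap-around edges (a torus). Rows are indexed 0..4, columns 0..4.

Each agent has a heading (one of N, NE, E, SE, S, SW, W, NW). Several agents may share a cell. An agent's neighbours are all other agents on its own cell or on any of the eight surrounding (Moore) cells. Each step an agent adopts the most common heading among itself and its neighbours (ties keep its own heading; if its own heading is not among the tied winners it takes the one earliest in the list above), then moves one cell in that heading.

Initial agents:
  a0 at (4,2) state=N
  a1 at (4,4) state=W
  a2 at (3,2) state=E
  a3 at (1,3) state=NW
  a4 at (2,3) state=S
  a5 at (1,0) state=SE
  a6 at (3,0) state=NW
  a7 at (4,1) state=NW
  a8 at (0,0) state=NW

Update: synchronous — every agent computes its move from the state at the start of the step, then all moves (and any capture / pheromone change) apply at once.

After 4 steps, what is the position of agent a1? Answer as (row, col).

t=1: a0@(3,2):N a1@(3,3):NW a2@(3,3):E a3@(0,2):NW a4@(3,3):S a5@(2,1):SE a6@(2,4):NW a7@(3,0):NW a8@(4,4):NW
t=2: a0@(2,2):N a1@(2,2):NW a2@(2,2):NW a3@(4,1):NW a4@(2,2):NW a5@(3,2):SE a6@(1,3):NW a7@(2,4):NW a8@(3,3):NW
t=3: a0@(1,1):NW a1@(1,1):NW a2@(1,1):NW a3@(3,0):NW a4@(1,1):NW a5@(2,1):NW a6@(0,2):NW a7@(1,3):NW a8@(2,2):NW
t=4: a0@(0,0):NW a1@(0,0):NW a2@(0,0):NW a3@(2,4):NW a4@(0,0):NW a5@(1,0):NW a6@(4,1):NW a7@(0,2):NW a8@(1,1):NW

(0, 0)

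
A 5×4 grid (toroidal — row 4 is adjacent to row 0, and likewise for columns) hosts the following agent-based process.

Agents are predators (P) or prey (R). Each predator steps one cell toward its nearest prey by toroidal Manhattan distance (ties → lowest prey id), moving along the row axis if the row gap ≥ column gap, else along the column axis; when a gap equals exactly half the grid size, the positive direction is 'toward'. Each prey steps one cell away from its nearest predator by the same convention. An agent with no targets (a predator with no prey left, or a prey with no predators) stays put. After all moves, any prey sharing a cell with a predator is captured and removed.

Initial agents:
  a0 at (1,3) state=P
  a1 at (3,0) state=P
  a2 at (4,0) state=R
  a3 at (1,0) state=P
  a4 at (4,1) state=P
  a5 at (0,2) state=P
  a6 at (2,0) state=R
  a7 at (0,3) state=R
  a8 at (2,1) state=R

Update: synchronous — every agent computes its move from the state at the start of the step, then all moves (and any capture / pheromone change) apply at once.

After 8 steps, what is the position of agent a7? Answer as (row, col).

(3, 3)

t=1: a0@(0,3):P a1@(4,0):P a2@(0,0):R a3@(2,0):P a4@(4,0):P a5@(0,3):P a6@(1,0):R a7@(4,3):R a8@(1,1):R
t=2: a0@(0,0):P a1@(0,0):P a2@(0,1):R a3@(1,0):P a4@(0,0):P a5@(0,0):P a7@(3,3):R a8@(0,1):R
t=3: a0@(0,1):P a1@(0,1):P a2@(0,2):R a3@(0,0):P a4@(0,1):P a5@(0,1):P a7@(2,3):R a8@(0,2):R
t=4: a0@(0,2):P a1@(0,2):P a2@(0,3):R a3@(0,1):P a4@(0,2):P a5@(0,2):P a7@(3,3):R a8@(0,3):R
t=5: a0@(0,3):P a1@(0,3):P a2@(0,0):R a3@(0,2):P a4@(0,3):P a5@(0,3):P a7@(2,3):R a8@(0,0):R
t=6: a0@(0,0):P a1@(0,0):P a2@(0,1):R a3@(0,3):P a4@(0,0):P a5@(0,0):P a7@(3,3):R a8@(0,1):R
t=7: a0@(0,1):P a1@(0,1):P a2@(0,2):R a3@(0,0):P a4@(0,1):P a5@(0,1):P a7@(2,3):R a8@(0,2):R
t=8: a0@(0,2):P a1@(0,2):P a2@(0,3):R a3@(0,1):P a4@(0,2):P a5@(0,2):P a7@(3,3):R a8@(0,3):R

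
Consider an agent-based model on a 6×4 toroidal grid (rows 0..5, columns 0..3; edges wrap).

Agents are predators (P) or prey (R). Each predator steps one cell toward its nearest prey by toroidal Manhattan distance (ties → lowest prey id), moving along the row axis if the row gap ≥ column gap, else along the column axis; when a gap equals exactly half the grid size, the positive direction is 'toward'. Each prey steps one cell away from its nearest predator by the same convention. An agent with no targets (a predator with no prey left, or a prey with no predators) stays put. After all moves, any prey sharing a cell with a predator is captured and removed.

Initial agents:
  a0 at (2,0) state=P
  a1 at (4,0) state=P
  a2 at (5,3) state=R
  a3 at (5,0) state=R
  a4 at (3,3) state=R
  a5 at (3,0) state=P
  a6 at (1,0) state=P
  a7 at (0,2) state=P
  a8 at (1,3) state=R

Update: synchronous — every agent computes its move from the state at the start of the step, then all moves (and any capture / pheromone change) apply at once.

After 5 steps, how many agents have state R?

t=1: a0@(3,0):P a1@(5,0):P a2@(0,3):R a3@(0,0):R a4@(3,2):R a5@(3,3):P a6@(1,3):P a7@(5,2):P a8@(1,2):R
t=2: a0@(3,1):P a1@(0,0):P a2@(5,3):R a3@(1,0):R a5@(3,2):P a6@(0,3):P a7@(0,2):P a8@(1,1):R
t=3: a0@(2,1):P a1@(1,0):P a2@(4,3):R a3@(2,0):R a5@(4,2):P a6@(5,3):P a7@(5,2):P a8@(0,1):R
t=4: a0@(2,0):P a1@(2,0):P a2@(4,0):R a3@(2,3):R a5@(4,3):P a6@(4,3):P a7@(4,2):P a8@(5,1):R
t=5: a0@(2,3):P a1@(2,3):P a2@(4,1):R a3@(2,2):R a5@(4,0):P a6@(4,0):P a7@(4,3):P a8@(0,1):R

3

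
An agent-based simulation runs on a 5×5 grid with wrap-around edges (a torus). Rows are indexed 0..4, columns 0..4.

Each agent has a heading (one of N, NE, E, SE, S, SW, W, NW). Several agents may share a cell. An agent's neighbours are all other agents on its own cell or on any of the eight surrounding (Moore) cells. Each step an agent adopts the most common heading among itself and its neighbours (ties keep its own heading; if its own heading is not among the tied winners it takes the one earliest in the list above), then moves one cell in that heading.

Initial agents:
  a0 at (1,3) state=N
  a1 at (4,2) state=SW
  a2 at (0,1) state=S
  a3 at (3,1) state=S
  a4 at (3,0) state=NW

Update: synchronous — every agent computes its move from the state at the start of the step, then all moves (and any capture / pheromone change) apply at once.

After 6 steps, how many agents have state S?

t=1: a0@(0,3):N a1@(0,2):S a2@(1,1):S a3@(4,1):S a4@(2,4):NW
t=2: a0@(4,3):N a1@(1,2):S a2@(2,1):S a3@(0,1):S a4@(1,3):NW
t=3: a0@(3,3):N a1@(2,2):S a2@(3,1):S a3@(1,1):S a4@(0,2):NW
t=4: a0@(2,3):N a1@(3,2):S a2@(4,1):S a3@(2,1):S a4@(4,1):NW
t=5: a0@(1,3):N a1@(4,2):S a2@(0,1):S a3@(3,1):S a4@(0,1):S
t=6: a0@(0,3):N a1@(0,2):S a2@(1,1):S a3@(4,1):S a4@(1,1):S

4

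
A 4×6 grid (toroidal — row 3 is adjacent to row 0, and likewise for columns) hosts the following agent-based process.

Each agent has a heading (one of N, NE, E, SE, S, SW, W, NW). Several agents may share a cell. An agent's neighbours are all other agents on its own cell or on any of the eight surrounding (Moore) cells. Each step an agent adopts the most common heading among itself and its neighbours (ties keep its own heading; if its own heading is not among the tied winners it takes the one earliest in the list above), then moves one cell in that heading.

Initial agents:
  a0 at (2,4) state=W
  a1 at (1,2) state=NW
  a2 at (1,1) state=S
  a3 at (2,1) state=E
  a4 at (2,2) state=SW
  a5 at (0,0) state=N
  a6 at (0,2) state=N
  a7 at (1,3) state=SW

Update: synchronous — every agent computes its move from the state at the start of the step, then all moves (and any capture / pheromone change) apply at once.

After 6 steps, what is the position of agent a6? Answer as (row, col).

t=1: a0@(2,3):W a1@(2,1):SW a2@(0,1):N a3@(2,2):E a4@(3,1):SW a5@(3,0):N a6@(3,2):N a7@(2,2):SW
t=2: a0@(2,2):W a1@(3,0):SW a2@(3,1):N a3@(3,1):SW a4@(0,0):SW a5@(2,0):N a6@(0,1):SW a7@(3,1):SW
t=3: a0@(3,1):SW a1@(0,5):SW a2@(0,0):SW a3@(0,0):SW a4@(1,5):SW a5@(3,5):SW a6@(1,0):SW a7@(0,0):SW
t=4: a0@(0,0):SW a1@(1,4):SW a2@(1,5):SW a3@(1,5):SW a4@(2,4):SW a5@(0,4):SW a6@(2,5):SW a7@(1,5):SW
t=5: a0@(1,5):SW a1@(2,3):SW a2@(2,4):SW a3@(2,4):SW a4@(3,3):SW a5@(1,3):SW a6@(3,4):SW a7@(2,4):SW
t=6: a0@(2,4):SW a1@(3,2):SW a2@(3,3):SW a3@(3,3):SW a4@(0,2):SW a5@(2,2):SW a6@(0,3):SW a7@(3,3):SW

(0, 3)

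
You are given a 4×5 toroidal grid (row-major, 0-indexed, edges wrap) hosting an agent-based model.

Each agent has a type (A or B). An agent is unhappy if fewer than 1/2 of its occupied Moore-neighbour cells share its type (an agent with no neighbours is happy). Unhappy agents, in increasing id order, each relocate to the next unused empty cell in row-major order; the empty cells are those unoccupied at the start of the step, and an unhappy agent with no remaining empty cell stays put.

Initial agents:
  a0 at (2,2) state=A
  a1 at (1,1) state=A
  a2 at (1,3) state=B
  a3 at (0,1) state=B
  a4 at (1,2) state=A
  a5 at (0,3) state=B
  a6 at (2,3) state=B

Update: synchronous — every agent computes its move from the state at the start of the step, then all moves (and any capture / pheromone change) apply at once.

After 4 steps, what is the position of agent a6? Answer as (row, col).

t=1: a0@(2,2):A a1@(1,1):A a2@(1,3):B a3@(0,0):B a4@(0,2):A a5@(0,3):B a6@(0,4):B
t=2: a0@(2,2):A a1@(1,1):A a2@(1,3):B a3@(0,0):B a4@(0,1):A a5@(0,3):B a6@(0,4):B
t=3: a0@(2,2):A a1@(1,1):A a2@(1,3):B a3@(0,2):B a4@(0,1):A a5@(0,3):B a6@(0,4):B
t=4: (unchanged — steady state)

(0, 4)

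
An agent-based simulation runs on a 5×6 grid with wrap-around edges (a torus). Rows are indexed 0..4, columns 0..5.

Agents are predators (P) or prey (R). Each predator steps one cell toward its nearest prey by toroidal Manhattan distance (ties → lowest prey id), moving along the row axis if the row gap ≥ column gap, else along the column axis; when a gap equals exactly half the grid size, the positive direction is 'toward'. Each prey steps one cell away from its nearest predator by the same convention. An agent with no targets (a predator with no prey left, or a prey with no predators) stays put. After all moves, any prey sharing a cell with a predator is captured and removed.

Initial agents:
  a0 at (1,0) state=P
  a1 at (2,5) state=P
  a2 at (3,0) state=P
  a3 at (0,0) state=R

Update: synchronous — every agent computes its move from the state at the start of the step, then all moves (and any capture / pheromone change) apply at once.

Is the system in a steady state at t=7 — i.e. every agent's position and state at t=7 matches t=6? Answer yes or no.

yes

t=1: a0@(0,0):P a1@(1,5):P a2@(4,0):P
t=2: (unchanged — steady state)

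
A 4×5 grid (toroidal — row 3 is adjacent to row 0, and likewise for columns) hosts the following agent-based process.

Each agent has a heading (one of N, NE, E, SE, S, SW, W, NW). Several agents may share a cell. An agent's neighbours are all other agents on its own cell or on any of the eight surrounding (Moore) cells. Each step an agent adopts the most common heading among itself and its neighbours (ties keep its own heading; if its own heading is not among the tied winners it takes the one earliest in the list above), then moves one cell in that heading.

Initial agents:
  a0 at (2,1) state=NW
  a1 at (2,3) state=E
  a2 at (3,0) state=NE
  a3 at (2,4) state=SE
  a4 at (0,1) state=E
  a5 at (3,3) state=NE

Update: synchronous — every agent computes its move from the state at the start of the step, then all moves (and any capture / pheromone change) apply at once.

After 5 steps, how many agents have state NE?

t=1: a0@(1,0):NW a1@(2,4):E a2@(2,1):NE a3@(1,0):NE a4@(0,2):E a5@(2,4):NE
t=2: a0@(0,1):NE a1@(1,0):NE a2@(1,2):NE a3@(0,1):NE a4@(0,3):E a5@(1,0):NE
t=3: a0@(3,2):NE a1@(0,1):NE a2@(0,3):NE a3@(3,2):NE a4@(0,4):E a5@(0,1):NE
t=4: a0@(2,3):NE a1@(3,2):NE a2@(3,4):NE a3@(2,3):NE a4@(0,0):E a5@(3,2):NE
t=5: a0@(1,4):NE a1@(2,3):NE a2@(2,0):NE a3@(1,4):NE a4@(0,1):E a5@(2,3):NE

5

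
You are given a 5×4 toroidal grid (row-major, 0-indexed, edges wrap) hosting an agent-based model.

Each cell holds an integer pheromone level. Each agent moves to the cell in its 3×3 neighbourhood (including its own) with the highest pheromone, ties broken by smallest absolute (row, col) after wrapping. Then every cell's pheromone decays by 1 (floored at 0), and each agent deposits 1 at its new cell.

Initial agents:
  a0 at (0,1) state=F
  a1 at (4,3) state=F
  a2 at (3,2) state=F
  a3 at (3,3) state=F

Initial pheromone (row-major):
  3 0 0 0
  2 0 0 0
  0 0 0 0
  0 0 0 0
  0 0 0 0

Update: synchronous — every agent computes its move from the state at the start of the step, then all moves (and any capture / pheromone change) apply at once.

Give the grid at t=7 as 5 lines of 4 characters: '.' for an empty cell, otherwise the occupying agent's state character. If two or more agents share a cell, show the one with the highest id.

t=1: a0@(0,0) a1@(0,0) a2@(2,1) a3@(2,0) | pheromone: 4 0 0 0 / 1 0 0 0 / 1 1 0 0 / 0 0 0 0 / 0 0 0 0
t=2: a0@(0,0) a1@(0,0) a2@(1,0) a3@(1,0) | pheromone: 5 0 0 0 / 2 0 0 0 / 0 0 0 0 / 0 0 0 0 / 0 0 0 0
t=3: a0@(0,0) a1@(0,0) a2@(0,0) a3@(0,0) | pheromone: 8 0 0 0 / 1 0 0 0 / 0 0 0 0 / 0 0 0 0 / 0 0 0 0
t=4: a0@(0,0) a1@(0,0) a2@(0,0) a3@(0,0) | pheromone: 11 0 0 0 / 0 0 0 0 / 0 0 0 0 / 0 0 0 0 / 0 0 0 0
t=5: a0@(0,0) a1@(0,0) a2@(0,0) a3@(0,0) | pheromone: 14 0 0 0 / 0 0 0 0 / 0 0 0 0 / 0 0 0 0 / 0 0 0 0
t=6: a0@(0,0) a1@(0,0) a2@(0,0) a3@(0,0) | pheromone: 17 0 0 0 / 0 0 0 0 / 0 0 0 0 / 0 0 0 0 / 0 0 0 0
t=7: a0@(0,0) a1@(0,0) a2@(0,0) a3@(0,0) | pheromone: 20 0 0 0 / 0 0 0 0 / 0 0 0 0 / 0 0 0 0 / 0 0 0 0

F...
....
....
....
....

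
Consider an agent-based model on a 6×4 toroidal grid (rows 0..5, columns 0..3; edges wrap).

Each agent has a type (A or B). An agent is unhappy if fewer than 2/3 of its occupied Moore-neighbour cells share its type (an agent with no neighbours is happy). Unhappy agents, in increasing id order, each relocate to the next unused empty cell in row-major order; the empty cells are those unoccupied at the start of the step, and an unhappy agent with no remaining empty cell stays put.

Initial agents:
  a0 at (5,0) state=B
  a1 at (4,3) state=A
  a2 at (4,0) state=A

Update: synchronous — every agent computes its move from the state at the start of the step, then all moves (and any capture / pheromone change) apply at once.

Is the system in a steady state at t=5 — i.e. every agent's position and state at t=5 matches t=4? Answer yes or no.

t=1: a0@(0,0):B a1@(0,1):A a2@(0,2):A
t=2: a0@(0,3):B a1@(1,0):A a2@(0,2):A
t=3: a0@(0,0):B a1@(0,1):A a2@(1,1):A
t=4: a0@(0,2):B a1@(0,3):A a2@(1,0):A
t=5: a0@(0,0):B a1@(0,1):A a2@(1,0):A

no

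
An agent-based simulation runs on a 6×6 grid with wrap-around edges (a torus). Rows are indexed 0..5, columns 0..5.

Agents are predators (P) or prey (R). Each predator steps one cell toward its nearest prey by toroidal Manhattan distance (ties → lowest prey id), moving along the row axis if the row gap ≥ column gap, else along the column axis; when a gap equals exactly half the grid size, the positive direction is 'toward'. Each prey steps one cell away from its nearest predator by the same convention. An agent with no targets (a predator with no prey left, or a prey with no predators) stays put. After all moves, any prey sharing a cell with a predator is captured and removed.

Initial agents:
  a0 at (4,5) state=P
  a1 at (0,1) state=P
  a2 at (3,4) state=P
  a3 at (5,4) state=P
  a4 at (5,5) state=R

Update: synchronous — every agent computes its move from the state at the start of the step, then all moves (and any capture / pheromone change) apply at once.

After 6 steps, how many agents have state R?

1

t=1: a0@(5,5):P a1@(0,0):P a2@(4,4):P a3@(5,5):P a4@(0,5):R
t=2: a0@(0,5):P a1@(0,5):P a2@(5,4):P a3@(0,5):P a4@(1,5):R
t=3: a0@(1,5):P a1@(1,5):P a2@(0,4):P a3@(1,5):P a4@(2,5):R
t=4: a0@(2,5):P a1@(2,5):P a2@(1,4):P a3@(2,5):P a4@(3,5):R
t=5: a0@(3,5):P a1@(3,5):P a2@(2,4):P a3@(3,5):P a4@(4,5):R
t=6: a0@(4,5):P a1@(4,5):P a2@(3,4):P a3@(4,5):P a4@(5,5):R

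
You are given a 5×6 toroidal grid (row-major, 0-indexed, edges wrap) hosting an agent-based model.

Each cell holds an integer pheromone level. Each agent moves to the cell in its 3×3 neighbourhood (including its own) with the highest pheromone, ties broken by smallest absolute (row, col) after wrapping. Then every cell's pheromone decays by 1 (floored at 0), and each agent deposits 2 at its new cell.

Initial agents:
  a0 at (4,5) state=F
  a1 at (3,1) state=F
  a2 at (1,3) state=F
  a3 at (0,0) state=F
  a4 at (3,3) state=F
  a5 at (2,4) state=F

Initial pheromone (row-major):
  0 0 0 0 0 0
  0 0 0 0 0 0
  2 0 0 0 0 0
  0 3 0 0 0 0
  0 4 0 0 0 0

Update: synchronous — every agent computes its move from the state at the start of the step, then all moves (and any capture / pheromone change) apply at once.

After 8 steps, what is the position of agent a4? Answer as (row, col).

(4, 1)

t=1: a0@(0,0) a1@(4,1) a2@(0,2) a3@(4,1) a4@(2,2) a5@(1,3) | pheromone: 2 0 2 0 0 0 / 0 0 0 2 0 0 / 1 0 2 0 0 0 / 0 2 0 0 0 0 / 0 7 0 0 0 0
t=2: a0@(4,1) a1@(4,1) a2@(4,1) a3@(4,1) a4@(1,3) a5@(0,2) | pheromone: 1 0 3 0 0 0 / 0 0 0 3 0 0 / 0 0 1 0 0 0 / 0 1 0 0 0 0 / 0 14 0 0 0 0
t=3: a0@(4,1) a1@(4,1) a2@(4,1) a3@(4,1) a4@(0,2) a5@(4,1) | pheromone: 0 0 4 0 0 0 / 0 0 0 2 0 0 / 0 0 0 0 0 0 / 0 0 0 0 0 0 / 0 23 0 0 0 0
t=4: a0@(4,1) a1@(4,1) a2@(4,1) a3@(4,1) a4@(4,1) a5@(4,1) | pheromone: 0 0 3 0 0 0 / 0 0 0 1 0 0 / 0 0 0 0 0 0 / 0 0 0 0 0 0 / 0 34 0 0 0 0
t=5: a0@(4,1) a1@(4,1) a2@(4,1) a3@(4,1) a4@(4,1) a5@(4,1) | pheromone: 0 0 2 0 0 0 / 0 0 0 0 0 0 / 0 0 0 0 0 0 / 0 0 0 0 0 0 / 0 45 0 0 0 0
t=6: a0@(4,1) a1@(4,1) a2@(4,1) a3@(4,1) a4@(4,1) a5@(4,1) | pheromone: 0 0 1 0 0 0 / 0 0 0 0 0 0 / 0 0 0 0 0 0 / 0 0 0 0 0 0 / 0 56 0 0 0 0
t=7: a0@(4,1) a1@(4,1) a2@(4,1) a3@(4,1) a4@(4,1) a5@(4,1) | pheromone: 0 0 0 0 0 0 / 0 0 0 0 0 0 / 0 0 0 0 0 0 / 0 0 0 0 0 0 / 0 67 0 0 0 0
t=8: a0@(4,1) a1@(4,1) a2@(4,1) a3@(4,1) a4@(4,1) a5@(4,1) | pheromone: 0 0 0 0 0 0 / 0 0 0 0 0 0 / 0 0 0 0 0 0 / 0 0 0 0 0 0 / 0 78 0 0 0 0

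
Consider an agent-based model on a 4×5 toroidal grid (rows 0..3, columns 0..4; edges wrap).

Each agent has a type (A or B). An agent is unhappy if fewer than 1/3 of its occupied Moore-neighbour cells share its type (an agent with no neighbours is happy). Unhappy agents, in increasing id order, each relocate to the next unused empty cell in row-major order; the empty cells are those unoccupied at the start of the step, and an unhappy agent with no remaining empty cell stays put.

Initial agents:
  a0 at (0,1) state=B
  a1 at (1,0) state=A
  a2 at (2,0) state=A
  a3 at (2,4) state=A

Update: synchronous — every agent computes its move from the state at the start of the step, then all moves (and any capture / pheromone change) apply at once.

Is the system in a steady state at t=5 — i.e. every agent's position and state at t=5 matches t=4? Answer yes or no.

t=1: a0@(0,0):B a1@(1,0):A a2@(2,0):A a3@(2,4):A
t=2: a0@(0,1):B a1@(1,0):A a2@(2,0):A a3@(2,4):A
t=3: a0@(0,0):B a1@(1,0):A a2@(2,0):A a3@(2,4):A
t=4: a0@(0,1):B a1@(1,0):A a2@(2,0):A a3@(2,4):A
t=5: a0@(0,0):B a1@(1,0):A a2@(2,0):A a3@(2,4):A

no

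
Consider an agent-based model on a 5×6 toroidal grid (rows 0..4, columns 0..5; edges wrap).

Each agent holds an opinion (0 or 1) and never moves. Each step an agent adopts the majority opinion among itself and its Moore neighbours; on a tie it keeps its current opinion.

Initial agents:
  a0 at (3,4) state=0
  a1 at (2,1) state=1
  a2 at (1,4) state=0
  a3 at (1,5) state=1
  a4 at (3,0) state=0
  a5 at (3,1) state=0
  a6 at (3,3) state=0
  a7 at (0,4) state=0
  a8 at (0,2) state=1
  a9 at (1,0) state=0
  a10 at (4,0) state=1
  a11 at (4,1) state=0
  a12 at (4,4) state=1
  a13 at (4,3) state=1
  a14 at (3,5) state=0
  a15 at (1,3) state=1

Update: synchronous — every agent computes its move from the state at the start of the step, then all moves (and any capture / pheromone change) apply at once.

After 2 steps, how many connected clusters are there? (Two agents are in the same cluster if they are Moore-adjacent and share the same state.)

t=1: a0@(3,4):0 a1@(2,1):0 a2@(1,4):0 a3@(1,5):0 a4@(3,0):0 a5@(3,1):0 a6@(3,3):0 a7@(0,4):1 a8@(0,2):1 a9@(1,0):1 a10@(4,0):0 a11@(4,1):0 a12@(4,4):0 a13@(4,3):1 a14@(3,5):0 a15@(1,3):1
t=2: a0@(3,4):0 a1@(2,1):0 a2@(1,4):0 a3@(1,5):0 a4@(3,0):0 a5@(3,1):0 a6@(3,3):0 a7@(0,4):1 a8@(0,2):1 a9@(1,0):0 a10@(4,0):0 a11@(4,1):0 a12@(4,4):0 a13@(4,3):1 a14@(3,5):0 a15@(1,3):1

2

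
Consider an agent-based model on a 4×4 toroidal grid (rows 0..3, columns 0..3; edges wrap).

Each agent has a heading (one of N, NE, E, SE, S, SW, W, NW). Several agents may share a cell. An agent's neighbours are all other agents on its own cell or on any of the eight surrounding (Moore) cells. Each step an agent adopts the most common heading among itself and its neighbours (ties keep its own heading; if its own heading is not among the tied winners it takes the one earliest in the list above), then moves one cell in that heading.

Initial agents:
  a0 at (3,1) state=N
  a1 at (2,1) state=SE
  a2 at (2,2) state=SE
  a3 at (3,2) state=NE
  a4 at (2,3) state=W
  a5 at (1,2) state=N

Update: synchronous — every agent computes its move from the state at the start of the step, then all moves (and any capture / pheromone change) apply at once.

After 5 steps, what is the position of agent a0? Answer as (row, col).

t=1: a0@(0,2):SE a1@(3,2):SE a2@(3,3):SE a3@(0,3):SE a4@(2,2):W a5@(2,3):SE
t=2: a0@(1,3):SE a1@(0,3):SE a2@(0,0):SE a3@(1,0):SE a4@(3,3):SE a5@(3,0):SE
t=3: a0@(2,0):SE a1@(1,0):SE a2@(1,1):SE a3@(2,1):SE a4@(0,0):SE a5@(0,1):SE
t=4: a0@(3,1):SE a1@(2,1):SE a2@(2,2):SE a3@(3,2):SE a4@(1,1):SE a5@(1,2):SE
t=5: a0@(0,2):SE a1@(3,2):SE a2@(3,3):SE a3@(0,3):SE a4@(2,2):SE a5@(2,3):SE

(0, 2)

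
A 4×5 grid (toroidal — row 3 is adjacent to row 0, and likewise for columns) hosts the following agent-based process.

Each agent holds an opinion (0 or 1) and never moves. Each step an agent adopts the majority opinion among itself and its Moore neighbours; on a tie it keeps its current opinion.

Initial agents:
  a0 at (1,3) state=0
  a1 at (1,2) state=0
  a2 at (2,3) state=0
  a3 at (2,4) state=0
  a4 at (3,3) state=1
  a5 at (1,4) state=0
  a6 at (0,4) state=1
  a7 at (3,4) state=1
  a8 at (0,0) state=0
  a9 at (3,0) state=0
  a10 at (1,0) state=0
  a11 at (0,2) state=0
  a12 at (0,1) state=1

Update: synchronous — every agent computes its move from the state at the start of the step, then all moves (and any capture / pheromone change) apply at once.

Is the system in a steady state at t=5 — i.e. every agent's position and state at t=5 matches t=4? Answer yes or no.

t=1: a0@(1,3):0 a1@(1,2):0 a2@(2,3):0 a3@(2,4):0 a4@(3,3):1 a5@(1,4):0 a6@(0,4):0 a7@(3,4):0 a8@(0,0):0 a9@(3,0):0 a10@(1,0):0 a11@(0,2):0 a12@(0,1):0
t=2: a0@(1,3):0 a1@(1,2):0 a2@(2,3):0 a3@(2,4):0 a4@(3,3):0 a5@(1,4):0 a6@(0,4):0 a7@(3,4):0 a8@(0,0):0 a9@(3,0):0 a10@(1,0):0 a11@(0,2):0 a12@(0,1):0
t=3: (unchanged — steady state)

yes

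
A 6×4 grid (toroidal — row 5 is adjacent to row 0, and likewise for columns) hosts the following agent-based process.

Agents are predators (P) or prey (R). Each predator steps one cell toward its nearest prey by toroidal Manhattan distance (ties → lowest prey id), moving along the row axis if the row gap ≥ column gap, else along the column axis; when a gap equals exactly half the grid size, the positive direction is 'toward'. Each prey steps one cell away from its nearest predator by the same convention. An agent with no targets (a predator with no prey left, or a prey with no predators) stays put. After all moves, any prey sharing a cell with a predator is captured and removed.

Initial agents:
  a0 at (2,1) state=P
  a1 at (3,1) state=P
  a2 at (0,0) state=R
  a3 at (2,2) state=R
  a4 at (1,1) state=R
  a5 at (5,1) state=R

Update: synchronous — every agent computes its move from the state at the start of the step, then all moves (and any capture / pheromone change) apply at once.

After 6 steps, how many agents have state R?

4

t=1: a0@(2,2):P a1@(2,1):P a2@(5,0):R a3@(2,3):R a4@(0,1):R a5@(0,1):R
t=2: a0@(2,3):P a1@(2,2):P a2@(4,0):R a3@(2,0):R a4@(5,1):R a5@(5,1):R
t=3: a0@(2,0):P a1@(2,3):P a2@(5,0):R a3@(2,1):R a4@(4,1):R a5@(4,1):R
t=4: a0@(2,1):P a1@(2,0):P a2@(4,0):R a3@(2,2):R a4@(5,1):R a5@(5,1):R
t=5: a0@(2,2):P a1@(3,0):P a2@(5,0):R a3@(2,3):R a4@(4,1):R a5@(4,1):R
t=6: a0@(2,3):P a1@(4,0):P a2@(0,0):R a3@(2,0):R a4@(5,1):R a5@(5,1):R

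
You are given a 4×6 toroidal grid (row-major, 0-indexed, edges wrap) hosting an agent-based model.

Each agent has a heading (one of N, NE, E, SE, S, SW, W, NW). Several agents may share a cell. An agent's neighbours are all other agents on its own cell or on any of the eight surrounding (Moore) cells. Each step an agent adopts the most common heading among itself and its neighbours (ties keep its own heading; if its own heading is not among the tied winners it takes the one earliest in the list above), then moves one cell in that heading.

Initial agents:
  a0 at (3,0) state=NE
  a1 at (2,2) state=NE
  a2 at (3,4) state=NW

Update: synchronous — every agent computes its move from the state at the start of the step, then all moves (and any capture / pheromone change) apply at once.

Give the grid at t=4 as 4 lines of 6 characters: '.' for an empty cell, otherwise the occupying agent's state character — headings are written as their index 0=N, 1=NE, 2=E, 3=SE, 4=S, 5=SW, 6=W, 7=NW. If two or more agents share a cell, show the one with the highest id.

......
......
1.....
7...1.

t=1: a0@(2,1):NE a1@(1,3):NE a2@(2,3):NW
t=2: a0@(1,2):NE a1@(0,4):NE a2@(1,2):NW
t=3: a0@(0,3):NE a1@(3,5):NE a2@(0,1):NW
t=4: a0@(3,4):NE a1@(2,0):NE a2@(3,0):NW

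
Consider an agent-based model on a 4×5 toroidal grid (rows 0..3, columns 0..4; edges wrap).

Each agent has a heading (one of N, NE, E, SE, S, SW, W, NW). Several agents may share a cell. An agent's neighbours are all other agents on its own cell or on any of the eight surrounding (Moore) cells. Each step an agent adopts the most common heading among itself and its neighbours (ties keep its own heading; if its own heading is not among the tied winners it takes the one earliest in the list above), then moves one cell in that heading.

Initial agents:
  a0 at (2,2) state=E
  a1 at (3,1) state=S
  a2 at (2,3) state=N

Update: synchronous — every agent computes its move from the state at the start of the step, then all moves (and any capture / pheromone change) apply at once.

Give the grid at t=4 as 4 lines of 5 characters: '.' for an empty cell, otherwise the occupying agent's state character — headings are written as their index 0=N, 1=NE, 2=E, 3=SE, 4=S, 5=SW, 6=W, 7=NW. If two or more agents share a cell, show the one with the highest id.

t=1: a0@(2,3):E a1@(0,1):S a2@(1,3):N
t=2: a0@(2,4):E a1@(1,1):S a2@(0,3):N
t=3: a0@(2,0):E a1@(2,1):S a2@(3,3):N
t=4: a0@(2,1):E a1@(3,1):S a2@(2,3):N

.....
.....
.2.0.
.4...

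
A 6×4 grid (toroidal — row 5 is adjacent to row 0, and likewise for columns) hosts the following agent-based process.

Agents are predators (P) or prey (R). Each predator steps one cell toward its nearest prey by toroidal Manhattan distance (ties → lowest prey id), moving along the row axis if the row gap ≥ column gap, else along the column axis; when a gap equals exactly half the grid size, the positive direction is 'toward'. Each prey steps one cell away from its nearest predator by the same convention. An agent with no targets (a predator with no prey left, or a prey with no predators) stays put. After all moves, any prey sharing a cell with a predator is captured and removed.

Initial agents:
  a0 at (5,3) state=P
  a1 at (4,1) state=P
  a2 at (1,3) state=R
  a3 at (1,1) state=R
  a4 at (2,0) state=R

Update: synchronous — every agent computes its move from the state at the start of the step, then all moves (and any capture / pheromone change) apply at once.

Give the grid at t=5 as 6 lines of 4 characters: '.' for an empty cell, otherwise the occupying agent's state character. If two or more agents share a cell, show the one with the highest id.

...R
....
....
.P..
.R.P
R...

t=1: a0@(0,3):P a1@(5,1):P a2@(2,3):R a3@(0,1):R a4@(1,0):R
t=2: a0@(1,3):P a1@(0,1):P a2@(3,3):R a3@(1,1):R a4@(2,0):R
t=3: a0@(2,3):P a1@(1,1):P a2@(4,3):R a3@(2,1):R a4@(3,0):R
t=4: a0@(3,3):P a1@(2,1):P a2@(5,3):R a3@(3,1):R a4@(4,0):R
t=5: a0@(4,3):P a1@(3,1):P a2@(0,3):R a3@(4,1):R a4@(5,0):R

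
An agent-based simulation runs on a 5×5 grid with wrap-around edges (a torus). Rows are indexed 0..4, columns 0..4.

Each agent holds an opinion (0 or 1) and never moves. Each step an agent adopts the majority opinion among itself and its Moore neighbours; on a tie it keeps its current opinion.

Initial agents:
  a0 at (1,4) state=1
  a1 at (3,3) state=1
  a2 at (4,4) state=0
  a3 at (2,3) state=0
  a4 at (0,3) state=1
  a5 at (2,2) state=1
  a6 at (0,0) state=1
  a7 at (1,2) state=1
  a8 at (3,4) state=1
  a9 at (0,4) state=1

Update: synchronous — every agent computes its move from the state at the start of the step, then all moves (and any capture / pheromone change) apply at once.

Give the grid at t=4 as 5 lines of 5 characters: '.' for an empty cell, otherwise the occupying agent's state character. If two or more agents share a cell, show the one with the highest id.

1..11
..1.1
..11.
...11
....1

t=1: a0@(1,4):1 a1@(3,3):1 a2@(4,4):1 a3@(2,3):1 a4@(0,3):1 a5@(2,2):1 a6@(0,0):1 a7@(1,2):1 a8@(3,4):1 a9@(0,4):1
t=2: (unchanged — steady state)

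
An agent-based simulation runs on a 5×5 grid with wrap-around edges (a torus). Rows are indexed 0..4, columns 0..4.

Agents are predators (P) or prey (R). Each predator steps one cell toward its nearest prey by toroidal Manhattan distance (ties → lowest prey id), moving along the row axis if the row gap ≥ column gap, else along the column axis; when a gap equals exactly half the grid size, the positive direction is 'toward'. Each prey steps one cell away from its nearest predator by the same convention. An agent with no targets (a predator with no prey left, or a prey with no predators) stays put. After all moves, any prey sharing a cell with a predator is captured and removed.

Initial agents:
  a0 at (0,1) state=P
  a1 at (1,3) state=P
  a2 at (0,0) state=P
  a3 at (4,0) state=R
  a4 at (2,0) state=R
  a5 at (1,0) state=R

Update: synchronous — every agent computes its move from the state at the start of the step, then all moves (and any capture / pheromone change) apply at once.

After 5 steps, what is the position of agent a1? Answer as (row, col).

t=1: a0@(4,1):P a1@(1,4):P a2@(4,0):P a3@(3,0):R a4@(3,0):R a5@(2,0):R
t=2: a0@(3,1):P a1@(2,4):P a2@(3,0):P a3@(2,0):R a4@(2,0):R
t=3: a0@(2,1):P a1@(2,0):P a2@(2,0):P
t=4: (unchanged — steady state)

(2, 0)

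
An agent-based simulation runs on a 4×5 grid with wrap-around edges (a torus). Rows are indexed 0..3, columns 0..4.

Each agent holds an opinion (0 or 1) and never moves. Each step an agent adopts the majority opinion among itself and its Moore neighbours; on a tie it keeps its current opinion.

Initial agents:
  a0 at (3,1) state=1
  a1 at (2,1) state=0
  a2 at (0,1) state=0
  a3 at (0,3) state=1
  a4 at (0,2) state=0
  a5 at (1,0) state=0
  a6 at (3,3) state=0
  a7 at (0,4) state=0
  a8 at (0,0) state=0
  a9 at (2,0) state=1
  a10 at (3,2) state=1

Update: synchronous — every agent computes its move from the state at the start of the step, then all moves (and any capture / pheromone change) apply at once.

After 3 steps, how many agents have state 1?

0

t=1: a0@(3,1):0 a1@(2,1):1 a2@(0,1):0 a3@(0,3):0 a4@(0,2):0 a5@(1,0):0 a6@(3,3):0 a7@(0,4):0 a8@(0,0):0 a9@(2,0):1 a10@(3,2):0
t=2: a0@(3,1):0 a1@(2,1):0 a2@(0,1):0 a3@(0,3):0 a4@(0,2):0 a5@(1,0):0 a6@(3,3):0 a7@(0,4):0 a8@(0,0):0 a9@(2,0):1 a10@(3,2):0
t=3: a0@(3,1):0 a1@(2,1):0 a2@(0,1):0 a3@(0,3):0 a4@(0,2):0 a5@(1,0):0 a6@(3,3):0 a7@(0,4):0 a8@(0,0):0 a9@(2,0):0 a10@(3,2):0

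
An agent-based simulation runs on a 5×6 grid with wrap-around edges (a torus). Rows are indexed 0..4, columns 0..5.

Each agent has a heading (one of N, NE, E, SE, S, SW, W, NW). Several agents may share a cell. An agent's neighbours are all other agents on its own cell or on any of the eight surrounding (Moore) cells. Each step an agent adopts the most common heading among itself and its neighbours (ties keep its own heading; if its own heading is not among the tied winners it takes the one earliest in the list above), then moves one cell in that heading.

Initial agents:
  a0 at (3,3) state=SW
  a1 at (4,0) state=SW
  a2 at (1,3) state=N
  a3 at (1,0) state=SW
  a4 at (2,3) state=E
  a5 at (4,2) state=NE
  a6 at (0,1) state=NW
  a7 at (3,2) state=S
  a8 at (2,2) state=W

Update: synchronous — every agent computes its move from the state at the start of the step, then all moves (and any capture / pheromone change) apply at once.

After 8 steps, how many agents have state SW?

t=1: a0@(4,2):SW a1@(0,5):SW a2@(0,3):N a3@(2,5):SW a4@(2,4):E a5@(3,3):NE a6@(1,0):SW a7@(4,2):S a8@(2,1):W
t=2: a0@(0,1):SW a1@(1,4):SW a2@(4,3):N a3@(3,4):SW a4@(2,5):E a5@(2,4):NE a6@(2,5):SW a7@(0,2):S a8@(2,0):W
t=3: a0@(1,0):SW a1@(2,3):SW a2@(3,3):N a3@(4,3):SW a4@(3,4):SW a5@(3,3):SW a6@(3,4):SW a7@(1,2):S a8@(2,5):W
t=4: a0@(2,5):SW a1@(3,2):SW a2@(4,2):SW a3@(0,2):SW a4@(4,3):SW a5@(4,2):SW a6@(4,3):SW a7@(2,2):S a8@(3,4):SW
t=5: a0@(3,4):SW a1@(4,1):SW a2@(0,1):SW a3@(1,1):SW a4@(0,2):SW a5@(0,1):SW a6@(0,2):SW a7@(3,2):S a8@(4,3):SW
t=6: a0@(4,3):SW a1@(0,0):SW a2@(1,0):SW a3@(2,0):SW a4@(1,1):SW a5@(1,0):SW a6@(1,1):SW a7@(4,1):SW a8@(0,2):SW
t=7: a0@(0,2):SW a1@(1,5):SW a2@(2,5):SW a3@(3,5):SW a4@(2,0):SW a5@(2,5):SW a6@(2,0):SW a7@(0,0):SW a8@(1,1):SW
t=8: a0@(1,1):SW a1@(2,4):SW a2@(3,4):SW a3@(4,4):SW a4@(3,5):SW a5@(3,4):SW a6@(3,5):SW a7@(1,5):SW a8@(2,0):SW

9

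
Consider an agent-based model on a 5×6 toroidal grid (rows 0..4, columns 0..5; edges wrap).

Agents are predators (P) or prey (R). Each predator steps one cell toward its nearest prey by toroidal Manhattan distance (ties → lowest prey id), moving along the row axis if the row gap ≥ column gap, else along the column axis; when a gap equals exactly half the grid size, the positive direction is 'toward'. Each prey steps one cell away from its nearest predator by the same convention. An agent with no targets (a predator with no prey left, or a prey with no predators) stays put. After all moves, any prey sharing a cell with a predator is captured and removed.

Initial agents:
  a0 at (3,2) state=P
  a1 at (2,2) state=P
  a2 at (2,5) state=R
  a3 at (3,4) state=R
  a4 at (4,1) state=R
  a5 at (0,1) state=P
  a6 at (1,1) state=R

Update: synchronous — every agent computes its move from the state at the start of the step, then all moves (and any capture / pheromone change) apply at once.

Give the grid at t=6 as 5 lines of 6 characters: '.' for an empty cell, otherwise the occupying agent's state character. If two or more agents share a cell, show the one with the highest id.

......
......
...RP.
...P..
......

t=1: a0@(3,3):P a1@(1,2):P a2@(2,4):R a3@(3,5):R a4@(3,1):R a5@(4,1):P a6@(2,1):R
t=2: a0@(2,3):P a1@(2,2):P a2@(1,4):R a3@(3,0):R a4@(2,1):R a5@(3,1):P
t=3: a0@(1,3):P a1@(2,1):P a2@(0,4):R a3@(3,5):R a4@(2,0):R a5@(3,0):P
t=4: a0@(0,3):P a1@(2,0):P a2@(4,4):R a3@(3,4):R a4@(2,5):R a5@(3,5):P
t=5: a0@(4,3):P a1@(2,5):P a3@(3,3):R a4@(2,4):R a5@(3,4):P
t=6: a0@(3,3):P a1@(2,4):P a3@(2,3):R a4@(2,3):R a5@(3,3):P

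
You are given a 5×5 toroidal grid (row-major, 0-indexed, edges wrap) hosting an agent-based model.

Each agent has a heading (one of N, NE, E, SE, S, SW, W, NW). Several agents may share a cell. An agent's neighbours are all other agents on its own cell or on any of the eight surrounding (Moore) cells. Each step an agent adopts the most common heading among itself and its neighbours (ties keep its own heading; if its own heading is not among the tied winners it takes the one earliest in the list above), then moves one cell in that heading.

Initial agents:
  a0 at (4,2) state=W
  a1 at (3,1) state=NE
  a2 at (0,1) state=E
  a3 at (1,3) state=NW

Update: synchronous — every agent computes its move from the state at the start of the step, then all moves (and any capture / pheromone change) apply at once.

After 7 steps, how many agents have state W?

t=1: a0@(4,1):W a1@(2,2):NE a2@(0,2):E a3@(0,2):NW
t=2: a0@(4,0):W a1@(1,3):NE a2@(0,3):E a3@(4,1):NW
t=3: a0@(4,4):W a1@(0,4):NE a2@(0,4):E a3@(3,0):NW
t=4: a0@(4,3):W a1@(4,0):NE a2@(0,0):E a3@(2,4):NW
t=5: a0@(4,2):W a1@(3,1):NE a2@(0,1):E a3@(1,3):NW
t=6: a0@(4,1):W a1@(2,2):NE a2@(0,2):E a3@(0,2):NW
t=7: a0@(4,0):W a1@(1,3):NE a2@(0,3):E a3@(4,1):NW

1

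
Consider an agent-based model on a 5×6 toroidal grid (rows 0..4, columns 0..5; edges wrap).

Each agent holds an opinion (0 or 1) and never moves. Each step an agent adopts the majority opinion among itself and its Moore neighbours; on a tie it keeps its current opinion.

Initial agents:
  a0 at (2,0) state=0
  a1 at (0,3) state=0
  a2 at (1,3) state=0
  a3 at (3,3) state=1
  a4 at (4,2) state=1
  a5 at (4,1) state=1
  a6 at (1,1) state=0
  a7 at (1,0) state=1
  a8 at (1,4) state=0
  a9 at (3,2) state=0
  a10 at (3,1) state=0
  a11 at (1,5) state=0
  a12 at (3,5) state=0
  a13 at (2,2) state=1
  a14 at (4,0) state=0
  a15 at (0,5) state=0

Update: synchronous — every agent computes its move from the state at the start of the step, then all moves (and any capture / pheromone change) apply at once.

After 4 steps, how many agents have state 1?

t=1: a0@(2,0):0 a1@(0,3):0 a2@(1,3):0 a3@(3,3):1 a4@(4,2):1 a5@(4,1):0 a6@(1,1):0 a7@(1,0):0 a8@(1,4):0 a9@(3,2):1 a10@(3,1):0 a11@(1,5):0 a12@(3,5):0 a13@(2,2):0 a14@(4,0):0 a15@(0,5):0
t=2: (unchanged — steady state)

3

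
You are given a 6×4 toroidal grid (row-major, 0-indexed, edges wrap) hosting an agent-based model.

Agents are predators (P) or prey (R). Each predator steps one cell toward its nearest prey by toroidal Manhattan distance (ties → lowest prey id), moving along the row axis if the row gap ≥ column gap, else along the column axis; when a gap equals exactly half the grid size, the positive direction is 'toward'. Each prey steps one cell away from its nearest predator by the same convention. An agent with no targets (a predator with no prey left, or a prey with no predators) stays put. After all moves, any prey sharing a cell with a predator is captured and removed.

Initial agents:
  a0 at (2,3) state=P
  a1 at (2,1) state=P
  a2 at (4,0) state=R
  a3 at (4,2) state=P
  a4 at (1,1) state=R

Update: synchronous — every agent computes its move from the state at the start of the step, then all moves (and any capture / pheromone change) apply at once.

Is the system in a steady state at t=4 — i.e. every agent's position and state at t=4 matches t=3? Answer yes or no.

t=1: a0@(3,3):P a1@(1,1):P a3@(4,3):P a4@(0,1):R
t=2: a0@(4,3):P a1@(0,1):P a3@(5,3):P a4@(5,1):R
t=3: a0@(4,0):P a1@(5,1):P a3@(5,0):P a4@(4,1):R
t=4: a0@(4,1):P a1@(4,1):P a3@(4,0):P a4@(4,2):R

no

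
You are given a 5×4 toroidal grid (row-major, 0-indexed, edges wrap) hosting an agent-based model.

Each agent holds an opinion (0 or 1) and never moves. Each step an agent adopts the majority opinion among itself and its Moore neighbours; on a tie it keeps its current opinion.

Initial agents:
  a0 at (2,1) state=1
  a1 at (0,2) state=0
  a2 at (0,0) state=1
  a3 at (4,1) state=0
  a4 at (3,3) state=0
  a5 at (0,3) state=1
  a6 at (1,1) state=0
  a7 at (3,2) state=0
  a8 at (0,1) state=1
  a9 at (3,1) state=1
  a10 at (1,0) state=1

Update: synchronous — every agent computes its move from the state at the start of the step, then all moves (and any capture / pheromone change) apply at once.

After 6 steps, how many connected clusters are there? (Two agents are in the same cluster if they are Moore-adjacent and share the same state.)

2

t=1: a0@(2,1):1 a1@(0,2):0 a2@(0,0):1 a3@(4,1):0 a4@(3,3):0 a5@(0,3):1 a6@(1,1):1 a7@(3,2):0 a8@(0,1):1 a9@(3,1):1 a10@(1,0):1
t=2: a0@(2,1):1 a1@(0,2):1 a2@(0,0):1 a3@(4,1):0 a4@(3,3):0 a5@(0,3):1 a6@(1,1):1 a7@(3,2):0 a8@(0,1):1 a9@(3,1):1 a10@(1,0):1
t=3: a0@(2,1):1 a1@(0,2):1 a2@(0,0):1 a3@(4,1):1 a4@(3,3):0 a5@(0,3):1 a6@(1,1):1 a7@(3,2):0 a8@(0,1):1 a9@(3,1):1 a10@(1,0):1
t=4: a0@(2,1):1 a1@(0,2):1 a2@(0,0):1 a3@(4,1):1 a4@(3,3):0 a5@(0,3):1 a6@(1,1):1 a7@(3,2):1 a8@(0,1):1 a9@(3,1):1 a10@(1,0):1
t=5: (unchanged — steady state)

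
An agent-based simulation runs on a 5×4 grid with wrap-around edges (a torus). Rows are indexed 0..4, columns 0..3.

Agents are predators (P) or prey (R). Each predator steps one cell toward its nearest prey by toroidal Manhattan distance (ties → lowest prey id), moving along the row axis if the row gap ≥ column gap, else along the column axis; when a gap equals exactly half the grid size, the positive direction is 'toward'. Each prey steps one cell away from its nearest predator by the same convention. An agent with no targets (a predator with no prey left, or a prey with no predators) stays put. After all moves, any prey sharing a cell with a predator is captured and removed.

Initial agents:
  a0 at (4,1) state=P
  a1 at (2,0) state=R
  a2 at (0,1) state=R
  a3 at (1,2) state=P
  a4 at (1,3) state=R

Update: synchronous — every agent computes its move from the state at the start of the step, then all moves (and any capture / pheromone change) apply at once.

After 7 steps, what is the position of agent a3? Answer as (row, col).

t=1: a0@(0,1):P a1@(1,0):R a2@(1,1):R a3@(1,3):P a4@(1,0):R
t=2: a0@(1,1):P a2@(2,1):R a3@(1,0):P
t=3: a0@(2,1):P a2@(3,1):R a3@(2,0):P
t=4: a0@(3,1):P a2@(4,1):R a3@(3,0):P
t=5: a0@(4,1):P a2@(0,1):R a3@(4,0):P
t=6: a0@(0,1):P a2@(1,1):R a3@(0,0):P
t=7: a0@(1,1):P a2@(2,1):R a3@(1,0):P

(1, 0)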